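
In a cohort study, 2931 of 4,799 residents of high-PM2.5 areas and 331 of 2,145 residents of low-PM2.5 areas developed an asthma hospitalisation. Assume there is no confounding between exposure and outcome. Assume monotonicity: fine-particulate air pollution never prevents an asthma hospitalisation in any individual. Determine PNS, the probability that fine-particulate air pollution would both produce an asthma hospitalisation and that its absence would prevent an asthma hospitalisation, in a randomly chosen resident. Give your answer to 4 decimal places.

p₁ = P(outcome | exposed) = 2931/4799 = 0.61075
p₀ = P(outcome | unexposed) = 331/2145 = 0.15431
Under exogeneity and monotonicity, PNS = p₁ − p₀.
PNS = 0.61075 − 0.15431 = 0.45644

PNS ≈ 0.4564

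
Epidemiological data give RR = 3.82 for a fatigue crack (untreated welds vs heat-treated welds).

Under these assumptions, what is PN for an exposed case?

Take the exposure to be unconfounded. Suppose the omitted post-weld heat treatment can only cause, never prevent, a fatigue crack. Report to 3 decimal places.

PN ≈ 0.738

Under exogeneity and monotonicity, PN = (RR − 1) / RR = 1 − 1/RR.
PN = (3.82 − 1) / 3.82 = 2.82 / 3.82 ≈ 0.7382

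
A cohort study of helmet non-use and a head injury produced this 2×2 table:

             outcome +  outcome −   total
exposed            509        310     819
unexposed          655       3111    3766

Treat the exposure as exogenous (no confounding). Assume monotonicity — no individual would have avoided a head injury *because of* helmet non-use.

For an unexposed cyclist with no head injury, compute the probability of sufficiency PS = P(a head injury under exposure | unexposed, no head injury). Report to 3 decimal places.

PS ≈ 0.542

p₁ = P(outcome | exposed) = 509/819 = 0.62149
p₀ = P(outcome | unexposed) = 655/3766 = 0.17392
Under exogeneity and monotonicity, PS = (p₁ − p₀)/(1 − p₀).
PS = (0.62149 − 0.17392) / 0.82608 ≈ 0.5418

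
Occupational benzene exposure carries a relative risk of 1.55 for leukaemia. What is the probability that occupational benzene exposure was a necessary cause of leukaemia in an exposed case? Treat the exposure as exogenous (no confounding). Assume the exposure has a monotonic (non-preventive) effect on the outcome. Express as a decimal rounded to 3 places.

PN ≈ 0.355

Under exogeneity and monotonicity, PN = (RR − 1) / RR = 1 − 1/RR.
PN = (1.55 − 1) / 1.55 = 0.55 / 1.55 ≈ 0.3548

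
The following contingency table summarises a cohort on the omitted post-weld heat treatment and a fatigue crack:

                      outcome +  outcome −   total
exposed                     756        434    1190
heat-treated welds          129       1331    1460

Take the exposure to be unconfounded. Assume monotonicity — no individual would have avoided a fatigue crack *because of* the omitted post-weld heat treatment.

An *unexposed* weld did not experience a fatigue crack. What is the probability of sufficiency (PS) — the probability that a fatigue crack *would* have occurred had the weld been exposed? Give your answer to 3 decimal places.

PS ≈ 0.600

p₁ = P(outcome | exposed) = 756/1190 = 0.63529
p₀ = P(outcome | unexposed) = 129/1460 = 0.088356
Under exogeneity and monotonicity, PS = (p₁ − p₀)/(1 − p₀).
PS = (0.63529 − 0.088356) / 0.91164 ≈ 0.5999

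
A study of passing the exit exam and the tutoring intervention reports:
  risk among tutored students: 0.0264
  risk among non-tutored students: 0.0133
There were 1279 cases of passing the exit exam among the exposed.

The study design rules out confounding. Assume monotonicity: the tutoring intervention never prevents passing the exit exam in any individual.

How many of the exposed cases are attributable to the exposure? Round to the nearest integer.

about 635 cases

Let p₁ = 0.0264, p₀ = 0.0133.
PN = (p₁ − p₀)/p₁ = (0.0264 − 0.0133) / 0.0264 ≈ 0.49621.
Attributable cases ≈ PN × (exposed cases) = 0.49621 × 1279 ≈ 634.66.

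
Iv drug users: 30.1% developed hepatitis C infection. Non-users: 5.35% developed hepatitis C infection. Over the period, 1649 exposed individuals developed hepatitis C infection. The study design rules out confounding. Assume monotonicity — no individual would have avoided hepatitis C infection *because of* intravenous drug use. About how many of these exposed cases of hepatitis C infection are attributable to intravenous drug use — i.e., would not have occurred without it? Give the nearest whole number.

about 1356 cases

p₁ = 0.301, p₀ = 0.0535.
PN = (p₁ − p₀)/p₁ = (0.301 − 0.0535) / 0.301 ≈ 0.82226.
Attributable cases ≈ PN × (exposed cases) = 0.82226 × 1649 ≈ 1355.91.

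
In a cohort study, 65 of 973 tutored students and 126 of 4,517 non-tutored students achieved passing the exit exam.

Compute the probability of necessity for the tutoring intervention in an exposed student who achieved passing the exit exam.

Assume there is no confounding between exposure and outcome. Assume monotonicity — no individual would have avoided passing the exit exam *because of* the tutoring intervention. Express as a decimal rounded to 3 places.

p₁ = P(outcome | exposed) = 65/973 = 0.066804
p₀ = P(outcome | unexposed) = 126/4517 = 0.027895
Under exogeneity and monotonicity, PN = (p₁ − p₀) / p₁.
PN = (0.066804 − 0.027895) / 0.066804 = 0.038909 / 0.066804 ≈ 0.5824

PN ≈ 0.582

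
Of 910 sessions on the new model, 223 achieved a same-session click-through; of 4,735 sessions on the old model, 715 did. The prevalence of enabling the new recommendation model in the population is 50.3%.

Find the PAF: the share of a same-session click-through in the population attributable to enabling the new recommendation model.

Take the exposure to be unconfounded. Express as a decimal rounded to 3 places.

p₁ = P(outcome | exposed) = 223/910 = 0.24505
p₀ = P(outcome | unexposed) = 715/4735 = 0.151
Overall risk P(Y=1) = π·p₁ + (1−π)·p₀ = 0.503×0.24505 + 0.497×0.151 = 0.19831.
Under exogeneity, PAF = [P(Y=1) − p₀] / P(Y=1).
PAF = (0.19831 − 0.151) / 0.19831 ≈ 0.2386

PAF ≈ 0.239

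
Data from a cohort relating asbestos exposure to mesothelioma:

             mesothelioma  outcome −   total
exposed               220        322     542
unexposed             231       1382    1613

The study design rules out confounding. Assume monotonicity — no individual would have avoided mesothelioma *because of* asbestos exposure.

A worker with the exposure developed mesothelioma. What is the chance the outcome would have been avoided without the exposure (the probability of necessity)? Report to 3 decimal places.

p₁ = P(outcome | exposed) = 220/542 = 0.4059
p₀ = P(outcome | unexposed) = 231/1613 = 0.14321
Under exogeneity and monotonicity, PN = (p₁ − p₀)/p₁.
PN = (0.4059 − 0.14321) / 0.4059 ≈ 0.6472

PN ≈ 0.647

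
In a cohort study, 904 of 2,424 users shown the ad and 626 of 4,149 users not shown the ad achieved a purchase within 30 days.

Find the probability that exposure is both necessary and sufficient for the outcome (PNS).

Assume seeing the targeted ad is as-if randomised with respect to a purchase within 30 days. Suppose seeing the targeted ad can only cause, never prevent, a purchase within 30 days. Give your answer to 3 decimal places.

p₁ = P(outcome | exposed) = 904/2424 = 0.37294
p₀ = P(outcome | unexposed) = 626/4149 = 0.15088
Under exogeneity and monotonicity, PNS = p₁ − p₀.
PNS = 0.37294 − 0.15088 = 0.22206

PNS ≈ 0.222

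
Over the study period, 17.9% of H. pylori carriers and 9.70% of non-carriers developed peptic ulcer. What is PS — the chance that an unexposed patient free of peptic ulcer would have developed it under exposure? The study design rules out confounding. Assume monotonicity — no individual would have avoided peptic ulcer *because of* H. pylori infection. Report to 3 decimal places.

p₁ = 0.179, p₀ = 0.097.
Under exogeneity and monotonicity, PS = (p₁ − p₀) / (1 − p₀).
PS = (0.179 − 0.097) / (1 − 0.097) = 0.082 / 0.903 ≈ 0.0908

PS ≈ 0.091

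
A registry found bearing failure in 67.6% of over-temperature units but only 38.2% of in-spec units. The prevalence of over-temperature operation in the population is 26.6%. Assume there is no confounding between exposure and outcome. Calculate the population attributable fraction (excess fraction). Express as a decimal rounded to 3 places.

PAF ≈ 0.170

p₁ = 0.676, p₀ = 0.382.
Overall risk P(Y=1) = π·p₁ + (1−π)·p₀ = 0.266×0.676 + 0.734×0.382 = 0.4602.
Under exogeneity, PAF = [P(Y=1) − p₀] / P(Y=1).
PAF = (0.4602 − 0.382) / 0.4602 ≈ 0.1699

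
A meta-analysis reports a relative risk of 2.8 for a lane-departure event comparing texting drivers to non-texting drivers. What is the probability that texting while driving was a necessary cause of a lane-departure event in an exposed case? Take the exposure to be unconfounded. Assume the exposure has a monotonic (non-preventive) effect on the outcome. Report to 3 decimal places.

PN ≈ 0.643

Under exogeneity and monotonicity, PN = (RR − 1) / RR = 1 − 1/RR.
PN = (2.8 − 1) / 2.8 = 1.8 / 2.8 ≈ 0.6429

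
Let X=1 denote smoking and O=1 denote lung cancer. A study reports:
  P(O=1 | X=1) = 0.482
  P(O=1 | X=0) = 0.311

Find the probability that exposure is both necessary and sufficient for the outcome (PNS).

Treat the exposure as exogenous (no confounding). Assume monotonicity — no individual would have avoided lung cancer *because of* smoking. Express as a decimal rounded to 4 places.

Let p₁ = 0.482, p₀ = 0.311.
Under exogeneity and monotonicity, PNS = p₁ − p₀.
PNS = 0.482 − 0.311 = 0.171

PNS ≈ 0.1710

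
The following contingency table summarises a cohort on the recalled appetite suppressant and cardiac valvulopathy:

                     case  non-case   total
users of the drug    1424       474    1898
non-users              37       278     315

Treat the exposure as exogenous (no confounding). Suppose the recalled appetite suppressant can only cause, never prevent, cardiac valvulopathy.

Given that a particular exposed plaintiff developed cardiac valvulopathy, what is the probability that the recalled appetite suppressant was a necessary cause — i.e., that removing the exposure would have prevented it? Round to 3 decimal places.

p₁ = P(outcome | exposed) = 1424/1898 = 0.75026
p₀ = P(outcome | unexposed) = 37/315 = 0.11746
Under exogeneity and monotonicity, PN = (p₁ − p₀)/p₁.
PN = (0.75026 − 0.11746) / 0.75026 ≈ 0.8434

PN ≈ 0.843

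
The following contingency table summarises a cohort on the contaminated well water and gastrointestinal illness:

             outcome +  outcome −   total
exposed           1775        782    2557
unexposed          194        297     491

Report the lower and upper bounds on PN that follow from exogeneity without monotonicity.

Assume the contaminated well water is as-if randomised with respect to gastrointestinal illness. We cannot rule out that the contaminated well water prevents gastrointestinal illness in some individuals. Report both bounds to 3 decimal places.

p₁ = P(outcome | exposed) = 1775/2557 = 0.69417
p₀ = P(outcome | unexposed) = 194/491 = 0.39511
Under exogeneity alone the bounds on PN are max{0,(p₁−p₀)/p₁} ≤ PN ≤ min{1,(1−p₀)/p₁}.
  lower = (p₁ − p₀)/p₁ = 0.29906 / 0.69417 ≈ 0.4308
  upper = min{1, (1 − p₀)/p₁} = 0.60489 / 0.69417 ≈ 0.8714

0.431 ≤ PN ≤ 0.871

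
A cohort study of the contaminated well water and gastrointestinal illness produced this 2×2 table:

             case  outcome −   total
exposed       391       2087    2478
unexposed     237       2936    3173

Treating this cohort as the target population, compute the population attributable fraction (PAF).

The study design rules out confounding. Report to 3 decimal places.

p₁ = P(outcome | exposed) = 391/2478 = 0.15779
p₀ = P(outcome | unexposed) = 237/3173 = 0.074693
Exposure prevalence π = 2478/5651 = 0.43851; overall risk P(Y=1) = 0.11113.
Under exogeneity, PAF = [P(Y=1) − p₀]/P(Y=1).
PAF = (0.11113 − 0.074693) / 0.11113 ≈ 0.3279

PAF ≈ 0.328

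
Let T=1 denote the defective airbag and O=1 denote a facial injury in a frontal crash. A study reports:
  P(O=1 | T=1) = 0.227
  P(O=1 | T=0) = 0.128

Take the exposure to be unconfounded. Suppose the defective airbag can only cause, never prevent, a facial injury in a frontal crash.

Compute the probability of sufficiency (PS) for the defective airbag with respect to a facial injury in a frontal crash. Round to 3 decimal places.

PS ≈ 0.114

Let p₁ = 0.227, p₀ = 0.128.
Under exogeneity and monotonicity, PS = (p₁ − p₀) / (1 − p₀).
PS = (0.227 − 0.128) / (1 − 0.128) = 0.099 / 0.872 ≈ 0.1135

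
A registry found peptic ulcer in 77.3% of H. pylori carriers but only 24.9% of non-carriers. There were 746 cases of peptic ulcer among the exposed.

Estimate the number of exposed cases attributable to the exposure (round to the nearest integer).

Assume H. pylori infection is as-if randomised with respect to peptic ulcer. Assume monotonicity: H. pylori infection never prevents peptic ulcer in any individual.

p₁ = 0.773, p₀ = 0.249.
PN = (p₁ − p₀)/p₁ = (0.773 − 0.249) / 0.773 ≈ 0.67788.
Attributable cases ≈ PN × (exposed cases) = 0.67788 × 746 ≈ 505.70.

about 506 cases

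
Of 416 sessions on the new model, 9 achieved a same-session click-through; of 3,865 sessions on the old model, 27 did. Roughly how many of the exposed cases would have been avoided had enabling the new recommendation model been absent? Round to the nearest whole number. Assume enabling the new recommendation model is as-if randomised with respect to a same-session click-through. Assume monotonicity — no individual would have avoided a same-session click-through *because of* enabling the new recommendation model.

about 6 cases

p₁ = P(outcome | exposed) = 9/416 = 0.021635
p₀ = P(outcome | unexposed) = 27/3865 = 0.0069858
PN = (p₁ − p₀)/p₁ = (0.021635 − 0.0069858) / 0.021635 ≈ 0.67710.
Attributable cases ≈ PN × (exposed cases) = 0.67710 × 9 ≈ 6.09.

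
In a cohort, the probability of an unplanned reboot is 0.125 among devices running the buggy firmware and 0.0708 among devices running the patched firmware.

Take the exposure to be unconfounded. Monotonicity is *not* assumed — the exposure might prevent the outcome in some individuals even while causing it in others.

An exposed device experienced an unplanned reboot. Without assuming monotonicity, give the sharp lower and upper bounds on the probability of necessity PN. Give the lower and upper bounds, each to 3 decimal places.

Let p₁ = 0.125, p₀ = 0.0708.
Under exogeneity alone the bounds on PN are max{0,(p₁−p₀)/p₁} ≤ PN ≤ min{1,(1−p₀)/p₁}.
  lower = (p₁ − p₀)/p₁ = 0.0542 / 0.125 ≈ 0.4336
  upper = min{1, (1 − p₀)/p₁} = 0.9292 / 0.125 ≈ 7.4336 → capped at 1

0.434 ≤ PN ≤ 1.000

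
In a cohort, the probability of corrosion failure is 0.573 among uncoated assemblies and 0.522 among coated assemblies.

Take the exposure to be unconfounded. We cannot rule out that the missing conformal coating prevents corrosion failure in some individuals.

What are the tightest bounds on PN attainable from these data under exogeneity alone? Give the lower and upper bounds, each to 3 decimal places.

Let p₁ = 0.573, p₀ = 0.522.
Under exogeneity alone the bounds on PN are max{0,(p₁−p₀)/p₁} ≤ PN ≤ min{1,(1−p₀)/p₁}.
  lower = (p₁ − p₀)/p₁ = 0.051 / 0.573 ≈ 0.0890
  upper = min{1, (1 − p₀)/p₁} = 0.478 / 0.573 ≈ 0.8342

0.089 ≤ PN ≤ 0.834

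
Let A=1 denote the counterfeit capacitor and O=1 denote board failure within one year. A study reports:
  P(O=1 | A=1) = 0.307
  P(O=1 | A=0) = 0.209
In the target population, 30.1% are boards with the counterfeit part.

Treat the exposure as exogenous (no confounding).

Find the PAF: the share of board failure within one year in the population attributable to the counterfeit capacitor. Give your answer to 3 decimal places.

Let p₁ = 0.307, p₀ = 0.209.
Overall risk P(Y=1) = π·p₁ + (1−π)·p₀ = 0.301×0.307 + 0.699×0.209 = 0.2385.
Under exogeneity, PAF = [P(Y=1) − p₀] / P(Y=1).
PAF = (0.2385 − 0.209) / 0.2385 ≈ 0.1237

PAF ≈ 0.124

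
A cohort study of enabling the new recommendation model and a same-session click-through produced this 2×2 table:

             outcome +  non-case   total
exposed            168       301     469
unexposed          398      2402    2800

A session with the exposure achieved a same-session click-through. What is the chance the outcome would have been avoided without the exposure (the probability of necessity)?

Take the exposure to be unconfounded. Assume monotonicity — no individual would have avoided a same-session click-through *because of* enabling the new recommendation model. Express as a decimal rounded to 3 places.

PN ≈ 0.603

p₁ = P(outcome | exposed) = 168/469 = 0.35821
p₀ = P(outcome | unexposed) = 398/2800 = 0.14214
Under exogeneity and monotonicity, PN = (p₁ − p₀) / p₁.
PN = (0.35821 − 0.14214) / 0.35821 = 0.21607 / 0.35821 ≈ 0.6032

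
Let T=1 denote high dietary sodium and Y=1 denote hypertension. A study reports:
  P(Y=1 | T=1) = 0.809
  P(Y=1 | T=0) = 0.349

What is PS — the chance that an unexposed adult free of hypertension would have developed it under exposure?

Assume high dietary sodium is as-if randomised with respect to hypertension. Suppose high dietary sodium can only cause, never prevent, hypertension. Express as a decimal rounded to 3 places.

Let p₁ = 0.809, p₀ = 0.349.
Under exogeneity and monotonicity, PS = (p₁ − p₀) / (1 − p₀).
PS = (0.809 − 0.349) / (1 − 0.349) = 0.46 / 0.651 ≈ 0.7066

PS ≈ 0.707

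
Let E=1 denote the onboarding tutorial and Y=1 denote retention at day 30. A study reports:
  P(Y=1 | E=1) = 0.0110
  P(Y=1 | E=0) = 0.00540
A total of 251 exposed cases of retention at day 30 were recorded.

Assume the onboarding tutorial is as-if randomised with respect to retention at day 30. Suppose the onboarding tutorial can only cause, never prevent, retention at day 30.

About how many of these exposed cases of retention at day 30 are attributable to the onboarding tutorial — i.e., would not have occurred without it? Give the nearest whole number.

Let p₁ = 0.011, p₀ = 0.0054.
PN = (p₁ − p₀)/p₁ = (0.011 − 0.0054) / 0.011 ≈ 0.50909.
Attributable cases ≈ PN × (exposed cases) = 0.50909 × 251 ≈ 127.78.

about 128 cases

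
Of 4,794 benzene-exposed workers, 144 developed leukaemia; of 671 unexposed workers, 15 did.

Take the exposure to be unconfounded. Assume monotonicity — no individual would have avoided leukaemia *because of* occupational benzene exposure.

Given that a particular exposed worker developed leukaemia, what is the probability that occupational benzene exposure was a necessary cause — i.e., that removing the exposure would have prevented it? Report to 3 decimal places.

p₁ = P(outcome | exposed) = 144/4794 = 0.030038
p₀ = P(outcome | unexposed) = 15/671 = 0.022355
Under exogeneity and monotonicity, PN = (p₁ − p₀) / p₁.
PN = (0.030038 − 0.022355) / 0.030038 = 0.0076829 / 0.030038 ≈ 0.2558

PN ≈ 0.256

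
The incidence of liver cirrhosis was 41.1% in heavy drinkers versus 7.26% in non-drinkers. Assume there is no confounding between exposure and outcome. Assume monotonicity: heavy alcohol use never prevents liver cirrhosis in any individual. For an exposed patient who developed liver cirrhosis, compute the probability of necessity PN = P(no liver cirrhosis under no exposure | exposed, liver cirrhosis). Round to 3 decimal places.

PN ≈ 0.823

p₁ = 0.411, p₀ = 0.0726.
Under exogeneity and monotonicity, PN = (p₁ − p₀) / p₁.
PN = (0.411 − 0.0726) / 0.411 = 0.3384 / 0.411 ≈ 0.8234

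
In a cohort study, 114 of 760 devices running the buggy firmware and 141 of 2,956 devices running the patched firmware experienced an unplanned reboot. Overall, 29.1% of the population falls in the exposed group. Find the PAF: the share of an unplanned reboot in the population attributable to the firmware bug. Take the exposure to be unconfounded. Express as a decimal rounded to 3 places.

p₁ = P(outcome | exposed) = 114/760 = 0.15
p₀ = P(outcome | unexposed) = 141/2956 = 0.0477
Overall risk P(Y=1) = π·p₁ + (1−π)·p₀ = 0.291×0.15 + 0.709×0.0477 = 0.077469.
Under exogeneity, PAF = [P(Y=1) − p₀] / P(Y=1).
PAF = (0.077469 − 0.0477) / 0.077469 ≈ 0.3843

PAF ≈ 0.384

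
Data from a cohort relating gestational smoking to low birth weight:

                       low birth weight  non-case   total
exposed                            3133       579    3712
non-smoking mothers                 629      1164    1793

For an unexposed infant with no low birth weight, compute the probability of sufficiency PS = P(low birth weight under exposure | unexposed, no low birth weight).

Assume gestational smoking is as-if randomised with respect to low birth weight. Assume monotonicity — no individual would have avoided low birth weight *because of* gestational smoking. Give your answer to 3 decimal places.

p₁ = P(outcome | exposed) = 3133/3712 = 0.84402
p₀ = P(outcome | unexposed) = 629/1793 = 0.35081
Under exogeneity and monotonicity, PS = (p₁ − p₀) / (1 − p₀).
PS = (0.84402 − 0.35081) / (1 − 0.35081) = 0.49321 / 0.64919 ≈ 0.7597

PS ≈ 0.760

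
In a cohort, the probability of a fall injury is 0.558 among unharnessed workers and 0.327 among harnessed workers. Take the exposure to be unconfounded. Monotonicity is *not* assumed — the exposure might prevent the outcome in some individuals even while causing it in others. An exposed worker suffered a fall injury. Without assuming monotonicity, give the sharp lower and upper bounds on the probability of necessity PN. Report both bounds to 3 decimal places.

Let p₁ = 0.558, p₀ = 0.327.
Under exogeneity alone the bounds on PN are max{0,(p₁−p₀)/p₁} ≤ PN ≤ min{1,(1−p₀)/p₁}.
  lower = (p₁ − p₀)/p₁ = 0.231 / 0.558 ≈ 0.4140
  upper = min{1, (1 − p₀)/p₁} = 0.673 / 0.558 ≈ 1.2061 → capped at 1

0.414 ≤ PN ≤ 1.000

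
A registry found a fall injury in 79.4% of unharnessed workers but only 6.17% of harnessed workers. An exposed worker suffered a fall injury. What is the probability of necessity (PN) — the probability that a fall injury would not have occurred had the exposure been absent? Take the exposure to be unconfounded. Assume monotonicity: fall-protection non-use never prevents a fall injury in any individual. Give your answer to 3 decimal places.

p₁ = 0.794, p₀ = 0.0617.
Under exogeneity and monotonicity, PN = (p₁ − p₀) / p₁.
PN = (0.794 − 0.0617) / 0.794 = 0.7323 / 0.794 ≈ 0.9223

PN ≈ 0.922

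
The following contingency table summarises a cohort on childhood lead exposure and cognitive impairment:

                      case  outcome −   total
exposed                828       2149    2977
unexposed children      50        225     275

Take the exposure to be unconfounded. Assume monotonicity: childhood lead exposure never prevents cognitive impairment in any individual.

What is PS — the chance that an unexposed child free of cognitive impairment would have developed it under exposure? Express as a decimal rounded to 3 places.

p₁ = P(outcome | exposed) = 828/2977 = 0.27813
p₀ = P(outcome | unexposed) = 50/275 = 0.18182
Under exogeneity and monotonicity, PS = (p₁ − p₀)/(1 − p₀).
PS = (0.27813 − 0.18182) / 0.81818 ≈ 0.1177

PS ≈ 0.118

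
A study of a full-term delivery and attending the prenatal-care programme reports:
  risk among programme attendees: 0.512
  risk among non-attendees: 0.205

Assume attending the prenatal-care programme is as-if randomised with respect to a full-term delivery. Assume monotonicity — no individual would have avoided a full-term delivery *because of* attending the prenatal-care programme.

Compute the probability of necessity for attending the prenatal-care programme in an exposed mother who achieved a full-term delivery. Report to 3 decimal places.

Let p₁ = 0.512, p₀ = 0.205.
Under exogeneity and monotonicity, PN = (p₁ − p₀) / p₁.
PN = (0.512 − 0.205) / 0.512 = 0.307 / 0.512 ≈ 0.5996

PN ≈ 0.600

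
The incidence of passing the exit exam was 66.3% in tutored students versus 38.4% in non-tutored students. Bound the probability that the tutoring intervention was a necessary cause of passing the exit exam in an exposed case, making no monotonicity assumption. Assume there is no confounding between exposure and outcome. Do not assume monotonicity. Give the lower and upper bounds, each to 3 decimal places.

p₁ = 0.663, p₀ = 0.384.
Under exogeneity alone the bounds on PN are max{0,(p₁−p₀)/p₁} ≤ PN ≤ min{1,(1−p₀)/p₁}.
  lower = (p₁ − p₀)/p₁ = 0.279 / 0.663 ≈ 0.4208
  upper = min{1, (1 − p₀)/p₁} = 0.616 / 0.663 ≈ 0.9291

0.421 ≤ PN ≤ 0.929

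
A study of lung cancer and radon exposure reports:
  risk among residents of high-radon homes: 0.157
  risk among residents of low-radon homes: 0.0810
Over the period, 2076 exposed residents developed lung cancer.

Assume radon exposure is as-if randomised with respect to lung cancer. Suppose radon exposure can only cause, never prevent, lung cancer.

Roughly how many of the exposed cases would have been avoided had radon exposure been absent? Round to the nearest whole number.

Let p₁ = 0.157, p₀ = 0.081.
PN = (p₁ − p₀)/p₁ = (0.157 − 0.081) / 0.157 ≈ 0.48408.
Attributable cases ≈ PN × (exposed cases) = 0.48408 × 2076 ≈ 1004.94.

about 1005 cases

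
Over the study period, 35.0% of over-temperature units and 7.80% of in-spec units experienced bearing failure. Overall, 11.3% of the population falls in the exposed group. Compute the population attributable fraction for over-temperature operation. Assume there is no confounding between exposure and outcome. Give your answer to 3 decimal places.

p₁ = 0.35, p₀ = 0.078.
Overall risk P(Y=1) = π·p₁ + (1−π)·p₀ = 0.113×0.35 + 0.887×0.078 = 0.10874.
Under exogeneity, PAF = [P(Y=1) − p₀] / P(Y=1).
PAF = (0.10874 − 0.078) / 0.10874 ≈ 0.2827

PAF ≈ 0.283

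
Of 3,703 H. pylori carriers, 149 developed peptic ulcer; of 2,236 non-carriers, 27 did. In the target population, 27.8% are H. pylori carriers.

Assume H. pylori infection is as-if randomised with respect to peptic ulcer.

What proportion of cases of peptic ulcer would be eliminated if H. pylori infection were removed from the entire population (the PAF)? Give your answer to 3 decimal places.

p₁ = P(outcome | exposed) = 149/3703 = 0.040238
p₀ = P(outcome | unexposed) = 27/2236 = 0.012075
Overall risk P(Y=1) = π·p₁ + (1−π)·p₀ = 0.278×0.040238 + 0.722×0.012075 = 0.019904.
Under exogeneity, PAF = [P(Y=1) − p₀] / P(Y=1).
PAF = (0.019904 − 0.012075) / 0.019904 ≈ 0.3933

PAF ≈ 0.393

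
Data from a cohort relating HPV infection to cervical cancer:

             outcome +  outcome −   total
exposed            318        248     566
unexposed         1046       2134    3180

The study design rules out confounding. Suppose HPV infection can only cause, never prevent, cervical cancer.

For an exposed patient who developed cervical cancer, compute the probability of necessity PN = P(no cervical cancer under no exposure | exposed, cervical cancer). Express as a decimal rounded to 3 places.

p₁ = P(outcome | exposed) = 318/566 = 0.56184
p₀ = P(outcome | unexposed) = 1046/3180 = 0.32893
Under exogeneity and monotonicity, PN = (p₁ − p₀) / p₁.
PN = (0.56184 − 0.32893) / 0.56184 = 0.23291 / 0.56184 ≈ 0.4145

PN ≈ 0.415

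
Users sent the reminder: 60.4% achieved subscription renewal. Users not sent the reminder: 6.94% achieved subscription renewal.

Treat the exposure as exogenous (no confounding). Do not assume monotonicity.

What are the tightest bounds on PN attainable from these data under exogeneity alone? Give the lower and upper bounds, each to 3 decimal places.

p₁ = 0.604, p₀ = 0.0694.
Under exogeneity alone the bounds on PN are max{0,(p₁−p₀)/p₁} ≤ PN ≤ min{1,(1−p₀)/p₁}.
  lower = (p₁ − p₀)/p₁ = 0.5346 / 0.604 ≈ 0.8851
  upper = min{1, (1 − p₀)/p₁} = 0.9306 / 0.604 ≈ 1.5407 → capped at 1

0.885 ≤ PN ≤ 1.000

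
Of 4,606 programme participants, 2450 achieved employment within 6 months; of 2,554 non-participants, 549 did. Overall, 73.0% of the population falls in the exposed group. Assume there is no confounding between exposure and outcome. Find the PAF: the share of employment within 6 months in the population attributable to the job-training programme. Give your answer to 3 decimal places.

p₁ = P(outcome | exposed) = 2450/4606 = 0.53191
p₀ = P(outcome | unexposed) = 549/2554 = 0.21496
Overall risk P(Y=1) = π·p₁ + (1−π)·p₀ = 0.73×0.53191 + 0.27×0.21496 = 0.44634.
Under exogeneity, PAF = [P(Y=1) − p₀] / P(Y=1).
PAF = (0.44634 − 0.21496) / 0.44634 ≈ 0.5184

PAF ≈ 0.518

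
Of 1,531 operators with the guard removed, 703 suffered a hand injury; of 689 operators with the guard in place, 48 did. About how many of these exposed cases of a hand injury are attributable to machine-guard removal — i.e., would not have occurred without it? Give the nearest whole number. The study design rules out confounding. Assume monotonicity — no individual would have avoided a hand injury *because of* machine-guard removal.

about 596 cases

p₁ = P(outcome | exposed) = 703/1531 = 0.45918
p₀ = P(outcome | unexposed) = 48/689 = 0.069666
PN = (p₁ − p₀)/p₁ = (0.45918 − 0.069666) / 0.45918 ≈ 0.84828.
Attributable cases ≈ PN × (exposed cases) = 0.84828 × 703 ≈ 596.34.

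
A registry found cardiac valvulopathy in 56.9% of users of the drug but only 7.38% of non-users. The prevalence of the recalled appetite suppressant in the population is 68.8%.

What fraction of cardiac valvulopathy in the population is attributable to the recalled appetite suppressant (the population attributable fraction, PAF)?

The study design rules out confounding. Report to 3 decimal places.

PAF ≈ 0.822

p₁ = 0.569, p₀ = 0.0738.
Overall risk P(Y=1) = π·p₁ + (1−π)·p₀ = 0.688×0.569 + 0.312×0.0738 = 0.4145.
Under exogeneity, PAF = [P(Y=1) − p₀] / P(Y=1).
PAF = (0.4145 − 0.0738) / 0.4145 ≈ 0.8220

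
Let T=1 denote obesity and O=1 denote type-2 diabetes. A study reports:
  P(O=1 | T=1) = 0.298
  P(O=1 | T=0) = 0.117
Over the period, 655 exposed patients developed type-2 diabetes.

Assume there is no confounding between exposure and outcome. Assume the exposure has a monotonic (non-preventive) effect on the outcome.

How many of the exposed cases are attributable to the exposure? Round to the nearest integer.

Let p₁ = 0.298, p₀ = 0.117.
PN = (p₁ − p₀)/p₁ = (0.298 − 0.117) / 0.298 ≈ 0.60738.
Attributable cases ≈ PN × (exposed cases) = 0.60738 × 655 ≈ 397.84.

about 398 cases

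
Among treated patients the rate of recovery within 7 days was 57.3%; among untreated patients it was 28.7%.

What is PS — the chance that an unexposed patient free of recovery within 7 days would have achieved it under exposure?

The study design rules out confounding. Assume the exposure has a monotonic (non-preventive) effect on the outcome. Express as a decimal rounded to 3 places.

p₁ = 0.573, p₀ = 0.287.
Under exogeneity and monotonicity, PS = (p₁ − p₀) / (1 − p₀).
PS = (0.573 − 0.287) / (1 − 0.287) = 0.286 / 0.713 ≈ 0.4011

PS ≈ 0.401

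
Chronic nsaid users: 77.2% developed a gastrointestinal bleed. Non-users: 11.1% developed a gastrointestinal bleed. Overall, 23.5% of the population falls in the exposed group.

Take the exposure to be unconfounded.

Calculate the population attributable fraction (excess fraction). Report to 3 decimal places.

PAF ≈ 0.583

p₁ = 0.772, p₀ = 0.111.
Overall risk P(Y=1) = π·p₁ + (1−π)·p₀ = 0.235×0.772 + 0.765×0.111 = 0.26633.
Under exogeneity, PAF = [P(Y=1) − p₀] / P(Y=1).
PAF = (0.26633 − 0.111) / 0.26633 ≈ 0.5832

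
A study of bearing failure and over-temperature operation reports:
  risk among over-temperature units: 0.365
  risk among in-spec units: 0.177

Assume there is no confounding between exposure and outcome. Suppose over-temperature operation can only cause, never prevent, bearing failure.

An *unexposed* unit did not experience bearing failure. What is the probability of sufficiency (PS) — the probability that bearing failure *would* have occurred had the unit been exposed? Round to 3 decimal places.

PS ≈ 0.228

Let p₁ = 0.365, p₀ = 0.177.
Under exogeneity and monotonicity, PS = (p₁ − p₀) / (1 − p₀).
PS = (0.365 − 0.177) / (1 − 0.177) = 0.188 / 0.823 ≈ 0.2284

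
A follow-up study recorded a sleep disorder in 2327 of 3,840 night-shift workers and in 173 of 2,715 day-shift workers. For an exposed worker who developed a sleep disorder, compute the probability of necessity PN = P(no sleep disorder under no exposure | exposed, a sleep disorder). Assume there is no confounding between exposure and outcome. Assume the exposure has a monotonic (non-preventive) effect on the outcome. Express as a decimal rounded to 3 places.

PN ≈ 0.895

p₁ = P(outcome | exposed) = 2327/3840 = 0.60599
p₀ = P(outcome | unexposed) = 173/2715 = 0.06372
Under exogeneity and monotonicity, PN = (p₁ − p₀) / p₁.
PN = (0.60599 − 0.06372) / 0.60599 = 0.54227 / 0.60599 ≈ 0.8948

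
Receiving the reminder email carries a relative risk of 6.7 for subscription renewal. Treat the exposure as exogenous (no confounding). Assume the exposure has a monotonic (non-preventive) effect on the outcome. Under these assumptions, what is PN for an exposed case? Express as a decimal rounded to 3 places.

Under exogeneity and monotonicity, PN = (RR − 1) / RR = 1 − 1/RR.
PN = (6.7 − 1) / 6.7 = 5.7 / 6.7 ≈ 0.8507

PN ≈ 0.851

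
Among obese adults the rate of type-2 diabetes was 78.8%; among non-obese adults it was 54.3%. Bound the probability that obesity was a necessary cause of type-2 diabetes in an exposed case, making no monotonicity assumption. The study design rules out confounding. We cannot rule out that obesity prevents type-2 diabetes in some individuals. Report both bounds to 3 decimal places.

0.311 ≤ PN ≤ 0.580

p₁ = 0.788, p₀ = 0.543.
Under exogeneity alone the bounds on PN are max{0,(p₁−p₀)/p₁} ≤ PN ≤ min{1,(1−p₀)/p₁}.
  lower = (p₁ − p₀)/p₁ = 0.245 / 0.788 ≈ 0.3109
  upper = min{1, (1 − p₀)/p₁} = 0.457 / 0.788 ≈ 0.5799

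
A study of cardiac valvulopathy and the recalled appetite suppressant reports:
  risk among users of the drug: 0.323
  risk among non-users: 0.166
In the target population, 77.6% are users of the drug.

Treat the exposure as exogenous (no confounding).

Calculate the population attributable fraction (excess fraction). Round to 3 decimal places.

PAF ≈ 0.423

Let p₁ = 0.323, p₀ = 0.166.
Overall risk P(Y=1) = π·p₁ + (1−π)·p₀ = 0.776×0.323 + 0.224×0.166 = 0.28783.
Under exogeneity, PAF = [P(Y=1) − p₀] / P(Y=1).
PAF = (0.28783 − 0.166) / 0.28783 ≈ 0.4233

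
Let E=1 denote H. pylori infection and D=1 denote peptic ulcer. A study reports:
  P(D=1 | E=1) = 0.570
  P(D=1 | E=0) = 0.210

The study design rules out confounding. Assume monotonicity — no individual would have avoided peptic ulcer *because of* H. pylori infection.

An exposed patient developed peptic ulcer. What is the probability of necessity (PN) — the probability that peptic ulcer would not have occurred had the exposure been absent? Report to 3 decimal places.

Let p₁ = 0.57, p₀ = 0.21.
Under exogeneity and monotonicity, PN = (p₁ − p₀) / p₁.
PN = (0.57 − 0.21) / 0.57 = 0.36 / 0.57 ≈ 0.6316

PN ≈ 0.632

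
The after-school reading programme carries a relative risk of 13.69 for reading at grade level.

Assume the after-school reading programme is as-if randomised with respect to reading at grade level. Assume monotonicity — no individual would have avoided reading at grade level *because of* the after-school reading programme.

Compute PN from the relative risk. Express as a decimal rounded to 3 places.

PN ≈ 0.927

Under exogeneity and monotonicity, PN = (RR − 1) / RR = 1 − 1/RR.
PN = (13.69 − 1) / 13.69 = 12.69 / 13.69 ≈ 0.9270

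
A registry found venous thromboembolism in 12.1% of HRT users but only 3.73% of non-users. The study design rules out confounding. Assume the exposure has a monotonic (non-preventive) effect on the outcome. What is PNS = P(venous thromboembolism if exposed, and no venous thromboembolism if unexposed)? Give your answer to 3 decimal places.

PNS ≈ 0.084

p₁ = 0.121, p₀ = 0.0373.
Under exogeneity and monotonicity, PNS = p₁ − p₀.
PNS = 0.121 − 0.0373 = 0.0837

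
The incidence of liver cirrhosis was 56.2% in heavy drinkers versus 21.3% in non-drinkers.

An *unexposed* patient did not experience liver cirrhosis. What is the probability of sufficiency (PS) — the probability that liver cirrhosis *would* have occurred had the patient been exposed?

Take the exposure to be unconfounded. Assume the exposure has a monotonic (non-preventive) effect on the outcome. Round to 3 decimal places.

PS ≈ 0.443

p₁ = 0.562, p₀ = 0.213.
Under exogeneity and monotonicity, PS = (p₁ − p₀) / (1 − p₀).
PS = (0.562 − 0.213) / (1 − 0.213) = 0.349 / 0.787 ≈ 0.4435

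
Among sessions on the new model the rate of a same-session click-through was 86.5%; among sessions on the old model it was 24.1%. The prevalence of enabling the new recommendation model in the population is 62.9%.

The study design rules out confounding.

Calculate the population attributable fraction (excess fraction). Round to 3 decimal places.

p₁ = 0.865, p₀ = 0.241.
Overall risk P(Y=1) = π·p₁ + (1−π)·p₀ = 0.629×0.865 + 0.371×0.241 = 0.6335.
Under exogeneity, PAF = [P(Y=1) − p₀] / P(Y=1).
PAF = (0.6335 − 0.241) / 0.6335 ≈ 0.6196

PAF ≈ 0.620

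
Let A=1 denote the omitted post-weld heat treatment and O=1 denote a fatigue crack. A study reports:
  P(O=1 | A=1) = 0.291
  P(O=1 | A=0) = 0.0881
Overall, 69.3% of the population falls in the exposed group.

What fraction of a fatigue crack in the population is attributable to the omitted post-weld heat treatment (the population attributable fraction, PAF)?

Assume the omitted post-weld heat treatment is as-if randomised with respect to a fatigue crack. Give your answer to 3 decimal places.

PAF ≈ 0.615

Let p₁ = 0.291, p₀ = 0.0881.
Overall risk P(Y=1) = π·p₁ + (1−π)·p₀ = 0.693×0.291 + 0.307×0.0881 = 0.22871.
Under exogeneity, PAF = [P(Y=1) − p₀] / P(Y=1).
PAF = (0.22871 − 0.0881) / 0.22871 ≈ 0.6148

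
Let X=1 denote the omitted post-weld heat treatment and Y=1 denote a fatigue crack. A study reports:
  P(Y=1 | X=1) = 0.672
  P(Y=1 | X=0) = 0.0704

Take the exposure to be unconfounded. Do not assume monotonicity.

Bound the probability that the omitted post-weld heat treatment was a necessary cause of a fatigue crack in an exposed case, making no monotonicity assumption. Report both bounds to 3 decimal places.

Let p₁ = 0.672, p₀ = 0.0704.
Under exogeneity alone the bounds on PN are max{0,(p₁−p₀)/p₁} ≤ PN ≤ min{1,(1−p₀)/p₁}.
  lower = (p₁ − p₀)/p₁ = 0.6016 / 0.672 ≈ 0.8952
  upper = min{1, (1 − p₀)/p₁} = 0.9296 / 0.672 ≈ 1.3833 → capped at 1

0.895 ≤ PN ≤ 1.000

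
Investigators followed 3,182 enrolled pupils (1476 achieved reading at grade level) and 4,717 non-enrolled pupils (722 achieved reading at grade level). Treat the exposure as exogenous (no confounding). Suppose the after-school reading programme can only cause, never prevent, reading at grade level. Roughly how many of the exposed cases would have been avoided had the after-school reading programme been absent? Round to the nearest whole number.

about 989 cases

p₁ = P(outcome | exposed) = 1476/3182 = 0.46386
p₀ = P(outcome | unexposed) = 722/4717 = 0.15306
PN = (p₁ − p₀)/p₁ = (0.46386 − 0.15306) / 0.46386 ≈ 0.67002.
Attributable cases ≈ PN × (exposed cases) = 0.67002 × 1476 ≈ 988.95.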